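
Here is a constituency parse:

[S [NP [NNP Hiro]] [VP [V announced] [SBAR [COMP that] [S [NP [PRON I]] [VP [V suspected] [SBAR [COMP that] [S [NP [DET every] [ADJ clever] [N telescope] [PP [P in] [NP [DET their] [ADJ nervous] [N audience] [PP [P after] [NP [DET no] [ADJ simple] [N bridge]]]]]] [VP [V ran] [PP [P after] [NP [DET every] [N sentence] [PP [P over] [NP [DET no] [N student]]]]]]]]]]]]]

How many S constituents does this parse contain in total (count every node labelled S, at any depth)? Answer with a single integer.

The S constituents are: [S Hiro announced that I suspected that every clever telescope in their nervous audience after no simple bridge ran after every sentence over no student]; [S I suspected that every clever telescope in their nervous audience after no simple bridge ran after every sentence over no student]; [S every clever telescope in their nervous audience after no simple bridge ran after every sentence over no student]. Total: 3.

3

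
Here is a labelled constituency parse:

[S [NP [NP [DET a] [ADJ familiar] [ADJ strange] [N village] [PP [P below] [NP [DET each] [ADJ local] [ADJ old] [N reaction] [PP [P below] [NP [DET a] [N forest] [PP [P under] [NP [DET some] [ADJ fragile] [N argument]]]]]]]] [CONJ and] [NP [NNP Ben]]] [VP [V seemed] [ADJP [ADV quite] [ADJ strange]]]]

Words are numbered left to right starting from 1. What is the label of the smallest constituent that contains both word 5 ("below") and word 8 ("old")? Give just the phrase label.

PP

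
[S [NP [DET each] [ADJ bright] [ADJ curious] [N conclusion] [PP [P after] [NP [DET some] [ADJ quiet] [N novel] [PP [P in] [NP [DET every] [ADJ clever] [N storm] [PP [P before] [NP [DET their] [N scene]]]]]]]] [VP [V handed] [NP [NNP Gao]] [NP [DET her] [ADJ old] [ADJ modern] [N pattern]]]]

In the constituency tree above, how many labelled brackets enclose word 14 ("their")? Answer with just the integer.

9

Path from the root down to the word: S → NP → PP → NP → PP → NP → PP → NP → DET. That is 9 enclosing brackets.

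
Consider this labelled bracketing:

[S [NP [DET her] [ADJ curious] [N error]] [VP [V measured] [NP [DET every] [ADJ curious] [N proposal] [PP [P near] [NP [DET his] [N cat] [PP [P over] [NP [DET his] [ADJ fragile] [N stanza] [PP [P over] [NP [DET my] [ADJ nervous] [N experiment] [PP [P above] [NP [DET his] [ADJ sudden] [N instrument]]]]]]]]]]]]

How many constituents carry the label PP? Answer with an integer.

4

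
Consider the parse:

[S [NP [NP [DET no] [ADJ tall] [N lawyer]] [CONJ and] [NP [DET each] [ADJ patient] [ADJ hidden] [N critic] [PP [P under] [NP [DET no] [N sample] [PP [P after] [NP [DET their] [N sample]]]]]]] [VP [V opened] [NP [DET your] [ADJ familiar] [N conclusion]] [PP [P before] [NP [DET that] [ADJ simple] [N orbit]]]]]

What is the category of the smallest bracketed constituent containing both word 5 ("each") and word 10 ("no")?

NP

The smallest bracket enclosing both words is [NP each patient hidden critic under no sample after their sample], so the label is NP.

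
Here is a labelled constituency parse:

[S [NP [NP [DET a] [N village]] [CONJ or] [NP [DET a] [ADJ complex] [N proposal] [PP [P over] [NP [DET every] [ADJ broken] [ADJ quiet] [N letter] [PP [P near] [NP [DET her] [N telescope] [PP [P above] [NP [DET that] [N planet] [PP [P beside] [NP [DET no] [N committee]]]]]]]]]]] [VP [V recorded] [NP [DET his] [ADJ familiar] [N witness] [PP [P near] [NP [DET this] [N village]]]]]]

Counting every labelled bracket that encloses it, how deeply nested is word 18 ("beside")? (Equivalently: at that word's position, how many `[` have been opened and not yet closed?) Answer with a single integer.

The word sits inside P, which is inside PP, inside NP, inside PP, inside NP, inside PP, inside NP, inside PP, inside NP, inside NP, inside S — 11 brackets in all.

11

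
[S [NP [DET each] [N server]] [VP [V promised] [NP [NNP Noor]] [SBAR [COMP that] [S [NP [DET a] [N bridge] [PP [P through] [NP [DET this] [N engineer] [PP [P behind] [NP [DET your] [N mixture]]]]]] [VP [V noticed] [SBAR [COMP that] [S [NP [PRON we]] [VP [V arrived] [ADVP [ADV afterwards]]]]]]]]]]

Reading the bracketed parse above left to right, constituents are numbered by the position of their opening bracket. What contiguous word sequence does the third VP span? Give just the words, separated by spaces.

arrived afterwards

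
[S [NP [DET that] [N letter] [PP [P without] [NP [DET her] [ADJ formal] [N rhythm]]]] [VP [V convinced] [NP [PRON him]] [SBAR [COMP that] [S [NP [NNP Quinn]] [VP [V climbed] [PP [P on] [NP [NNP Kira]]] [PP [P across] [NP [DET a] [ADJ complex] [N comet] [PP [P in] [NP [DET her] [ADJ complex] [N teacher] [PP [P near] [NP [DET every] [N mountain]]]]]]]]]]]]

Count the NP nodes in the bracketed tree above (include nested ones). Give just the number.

8

Scanning left to right, an opening `[NP` appears at word positions 1, 4, 8, 10, 13, 15, 19, 23 — 8 in total.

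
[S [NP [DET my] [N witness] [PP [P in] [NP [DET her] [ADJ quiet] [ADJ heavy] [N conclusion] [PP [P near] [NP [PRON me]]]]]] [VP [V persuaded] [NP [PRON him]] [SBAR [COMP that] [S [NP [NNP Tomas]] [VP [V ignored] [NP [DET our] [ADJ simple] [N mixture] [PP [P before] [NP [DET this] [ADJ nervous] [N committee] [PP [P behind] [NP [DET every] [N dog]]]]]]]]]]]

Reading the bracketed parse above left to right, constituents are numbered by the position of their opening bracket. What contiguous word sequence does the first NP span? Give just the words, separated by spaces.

my witness in her quiet heavy conclusion near me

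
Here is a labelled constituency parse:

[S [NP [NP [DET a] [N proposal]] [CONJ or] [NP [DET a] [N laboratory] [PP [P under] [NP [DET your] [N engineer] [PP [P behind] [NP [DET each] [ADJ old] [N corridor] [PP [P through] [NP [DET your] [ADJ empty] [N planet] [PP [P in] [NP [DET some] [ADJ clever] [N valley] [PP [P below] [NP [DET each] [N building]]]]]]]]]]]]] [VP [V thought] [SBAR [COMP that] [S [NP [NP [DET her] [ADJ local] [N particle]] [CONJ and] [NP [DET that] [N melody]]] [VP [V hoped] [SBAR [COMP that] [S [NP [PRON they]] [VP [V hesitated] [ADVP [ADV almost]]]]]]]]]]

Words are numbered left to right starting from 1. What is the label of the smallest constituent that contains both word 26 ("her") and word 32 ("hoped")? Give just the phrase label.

S

Both words fall inside [S her local particle and that melody hoped that they hesitated almost] (words 26–36), and no smaller constituent contains them both. Label: S.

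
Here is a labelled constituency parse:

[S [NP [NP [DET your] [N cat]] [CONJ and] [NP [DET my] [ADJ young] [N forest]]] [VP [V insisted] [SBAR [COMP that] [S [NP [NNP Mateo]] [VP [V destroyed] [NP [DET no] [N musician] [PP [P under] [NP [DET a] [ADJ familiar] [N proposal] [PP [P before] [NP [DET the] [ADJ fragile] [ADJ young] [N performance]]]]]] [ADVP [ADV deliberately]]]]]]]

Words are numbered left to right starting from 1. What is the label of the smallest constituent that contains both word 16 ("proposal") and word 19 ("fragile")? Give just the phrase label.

NP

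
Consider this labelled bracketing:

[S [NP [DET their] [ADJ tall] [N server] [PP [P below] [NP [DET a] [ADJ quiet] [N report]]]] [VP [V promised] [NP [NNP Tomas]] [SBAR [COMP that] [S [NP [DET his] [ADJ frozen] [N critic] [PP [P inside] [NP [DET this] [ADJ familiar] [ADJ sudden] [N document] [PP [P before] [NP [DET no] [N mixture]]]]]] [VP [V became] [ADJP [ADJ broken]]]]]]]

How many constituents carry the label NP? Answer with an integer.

6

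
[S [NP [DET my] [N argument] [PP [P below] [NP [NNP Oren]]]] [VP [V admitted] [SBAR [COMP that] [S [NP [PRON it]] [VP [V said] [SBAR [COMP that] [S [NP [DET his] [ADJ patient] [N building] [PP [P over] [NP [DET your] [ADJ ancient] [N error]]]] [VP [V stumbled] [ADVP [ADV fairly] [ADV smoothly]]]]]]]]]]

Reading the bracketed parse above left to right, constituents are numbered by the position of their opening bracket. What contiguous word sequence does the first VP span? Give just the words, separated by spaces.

The VP opening brackets appear, in order, over: "admitted that it said that his patient building over your ancient error stumbled fairly smoothly"; "said that his patient building over your ancient error stumbled fairly smoothly"; "stumbled fairly smoothly". The first one spans "admitted that it said that his patient building over your ancient error stumbled fairly smoothly".

admitted that it said that his patient building over your ancient error stumbled fairly smoothly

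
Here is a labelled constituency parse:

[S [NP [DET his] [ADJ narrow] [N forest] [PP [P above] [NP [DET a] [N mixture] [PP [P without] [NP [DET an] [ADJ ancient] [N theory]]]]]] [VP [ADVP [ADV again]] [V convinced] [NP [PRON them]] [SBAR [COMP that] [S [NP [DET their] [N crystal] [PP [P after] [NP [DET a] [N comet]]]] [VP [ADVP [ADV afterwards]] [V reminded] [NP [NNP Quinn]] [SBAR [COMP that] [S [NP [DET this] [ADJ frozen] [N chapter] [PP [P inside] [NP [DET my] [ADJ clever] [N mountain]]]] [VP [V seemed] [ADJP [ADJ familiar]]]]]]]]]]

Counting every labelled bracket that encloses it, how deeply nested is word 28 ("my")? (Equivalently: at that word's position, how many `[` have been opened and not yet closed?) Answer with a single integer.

11

The word sits inside DET, which is inside NP, inside PP, inside NP, inside S, inside SBAR, inside VP, inside S, inside SBAR, inside VP, inside S — 11 brackets in all.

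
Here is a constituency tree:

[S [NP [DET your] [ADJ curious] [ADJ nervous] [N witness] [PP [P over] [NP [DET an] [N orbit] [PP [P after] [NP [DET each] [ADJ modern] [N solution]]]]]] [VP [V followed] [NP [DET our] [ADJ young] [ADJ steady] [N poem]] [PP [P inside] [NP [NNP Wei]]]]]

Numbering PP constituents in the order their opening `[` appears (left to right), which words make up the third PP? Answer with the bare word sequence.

inside Wei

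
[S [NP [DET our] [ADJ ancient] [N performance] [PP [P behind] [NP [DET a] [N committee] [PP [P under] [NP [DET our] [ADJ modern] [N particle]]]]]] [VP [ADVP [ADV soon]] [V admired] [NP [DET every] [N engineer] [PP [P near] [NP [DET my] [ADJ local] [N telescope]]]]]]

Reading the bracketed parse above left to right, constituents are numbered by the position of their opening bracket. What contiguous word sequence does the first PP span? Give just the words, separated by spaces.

behind a committee under our modern particle

In left-to-right order the PP constituents are "behind a committee under our modern particle"; "under our modern particle"; "near my local telescope". Number 1 is "behind a committee under our modern particle".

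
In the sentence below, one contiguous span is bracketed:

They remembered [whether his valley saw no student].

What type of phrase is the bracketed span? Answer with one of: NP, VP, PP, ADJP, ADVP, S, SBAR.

SBAR

The span is built around the complementizer "whether" — a subordinate clause (SBAR).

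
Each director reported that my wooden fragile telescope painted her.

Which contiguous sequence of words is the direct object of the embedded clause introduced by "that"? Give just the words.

The verb of the embedded clause introduced by "that" is "painted"; its direct object is the NP "her".

her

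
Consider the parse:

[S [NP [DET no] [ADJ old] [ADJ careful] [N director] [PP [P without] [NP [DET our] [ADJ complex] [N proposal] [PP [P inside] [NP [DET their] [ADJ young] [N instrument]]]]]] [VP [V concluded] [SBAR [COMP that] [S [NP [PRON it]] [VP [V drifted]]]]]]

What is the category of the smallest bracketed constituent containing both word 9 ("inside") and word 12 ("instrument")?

The smallest bracket enclosing both words is [PP inside their young instrument], so the label is PP.

PP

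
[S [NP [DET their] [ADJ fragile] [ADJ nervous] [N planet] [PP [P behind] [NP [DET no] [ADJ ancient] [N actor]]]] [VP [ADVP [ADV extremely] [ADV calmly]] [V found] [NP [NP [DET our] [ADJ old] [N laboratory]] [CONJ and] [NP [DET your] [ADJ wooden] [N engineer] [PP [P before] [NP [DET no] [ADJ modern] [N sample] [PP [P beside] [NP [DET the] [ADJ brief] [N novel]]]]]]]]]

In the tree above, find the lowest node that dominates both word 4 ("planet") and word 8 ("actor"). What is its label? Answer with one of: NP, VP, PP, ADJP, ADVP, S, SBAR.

NP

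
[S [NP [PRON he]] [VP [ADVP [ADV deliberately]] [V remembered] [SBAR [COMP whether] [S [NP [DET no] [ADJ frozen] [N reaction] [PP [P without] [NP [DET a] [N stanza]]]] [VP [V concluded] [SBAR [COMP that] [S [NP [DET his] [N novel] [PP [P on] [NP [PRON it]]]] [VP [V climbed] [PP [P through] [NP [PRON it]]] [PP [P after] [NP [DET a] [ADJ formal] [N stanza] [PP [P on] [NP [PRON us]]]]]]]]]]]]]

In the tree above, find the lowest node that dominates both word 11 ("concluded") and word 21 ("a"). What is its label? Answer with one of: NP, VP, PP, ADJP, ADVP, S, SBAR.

VP

Both words fall inside [VP concluded that his novel on it climbed through it after a formal stanza on us] (words 11–25), and no smaller constituent contains them both. Label: VP.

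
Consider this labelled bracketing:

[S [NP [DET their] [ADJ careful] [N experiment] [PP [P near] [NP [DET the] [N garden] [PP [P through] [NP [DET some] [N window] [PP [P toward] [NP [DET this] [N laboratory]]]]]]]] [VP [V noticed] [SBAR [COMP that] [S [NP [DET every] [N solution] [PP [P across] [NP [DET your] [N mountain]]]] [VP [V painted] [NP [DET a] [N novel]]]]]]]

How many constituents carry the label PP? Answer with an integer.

4

Scanning left to right, an opening `[PP` appears at word positions 4, 7, 10, 17 — 4 in total.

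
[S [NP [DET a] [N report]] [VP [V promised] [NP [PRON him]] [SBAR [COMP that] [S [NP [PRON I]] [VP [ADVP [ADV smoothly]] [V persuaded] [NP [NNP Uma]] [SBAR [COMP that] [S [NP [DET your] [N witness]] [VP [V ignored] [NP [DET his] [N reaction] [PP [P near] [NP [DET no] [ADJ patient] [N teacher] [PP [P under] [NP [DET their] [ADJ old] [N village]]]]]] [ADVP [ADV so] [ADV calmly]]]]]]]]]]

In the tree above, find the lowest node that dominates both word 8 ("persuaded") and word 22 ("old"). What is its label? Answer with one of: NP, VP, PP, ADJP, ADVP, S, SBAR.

Both words fall inside [VP smoothly persuaded Uma that your witness ignored his reaction near no patient teacher under their old village so calmly] (words 7–25), and no smaller constituent contains them both. Label: VP.

VP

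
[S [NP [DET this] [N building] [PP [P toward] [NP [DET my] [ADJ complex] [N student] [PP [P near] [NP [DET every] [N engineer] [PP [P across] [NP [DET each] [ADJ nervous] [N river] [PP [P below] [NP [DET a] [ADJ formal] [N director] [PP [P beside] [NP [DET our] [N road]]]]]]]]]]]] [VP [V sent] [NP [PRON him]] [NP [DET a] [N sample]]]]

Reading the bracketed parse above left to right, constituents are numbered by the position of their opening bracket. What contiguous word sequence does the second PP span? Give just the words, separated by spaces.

near every engineer across each nervous river below a formal director beside our road

In left-to-right order the PP constituents are "toward my complex student near every engineer across each nervous river below a formal director beside our road"; "near every engineer across each nervous river below a formal director beside our road"; "across each nervous river below a formal director beside our road"; "below a formal director beside our road"; "beside our road". Number 2 is "near every engineer across each nervous river below a formal director beside our road".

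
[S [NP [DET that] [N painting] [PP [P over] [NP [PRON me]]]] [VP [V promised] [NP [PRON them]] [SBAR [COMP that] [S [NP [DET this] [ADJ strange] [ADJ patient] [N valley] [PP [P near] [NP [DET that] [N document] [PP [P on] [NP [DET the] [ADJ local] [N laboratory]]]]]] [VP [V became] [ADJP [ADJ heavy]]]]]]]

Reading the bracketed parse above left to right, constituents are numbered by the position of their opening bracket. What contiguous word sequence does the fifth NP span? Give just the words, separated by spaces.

that document on the local laboratory

Opening `[NP` markers occur at word positions 1, 4, 6, 8, 13, 16; the fifth of these opens the constituent [NP that document on the local laboratory].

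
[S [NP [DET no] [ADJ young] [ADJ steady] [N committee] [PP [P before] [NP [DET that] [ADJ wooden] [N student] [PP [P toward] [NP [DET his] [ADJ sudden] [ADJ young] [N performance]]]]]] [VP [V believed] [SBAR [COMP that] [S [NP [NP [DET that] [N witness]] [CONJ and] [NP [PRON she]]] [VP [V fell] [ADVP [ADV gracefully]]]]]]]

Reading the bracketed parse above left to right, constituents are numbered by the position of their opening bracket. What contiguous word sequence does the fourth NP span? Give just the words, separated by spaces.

that witness and she

In left-to-right order the NP constituents are "no young steady committee before that wooden student toward his sudden young performance"; "that wooden student toward his sudden young performance"; "his sudden young performance"; "that witness and she"; "that witness"; "she". Number 4 is "that witness and she".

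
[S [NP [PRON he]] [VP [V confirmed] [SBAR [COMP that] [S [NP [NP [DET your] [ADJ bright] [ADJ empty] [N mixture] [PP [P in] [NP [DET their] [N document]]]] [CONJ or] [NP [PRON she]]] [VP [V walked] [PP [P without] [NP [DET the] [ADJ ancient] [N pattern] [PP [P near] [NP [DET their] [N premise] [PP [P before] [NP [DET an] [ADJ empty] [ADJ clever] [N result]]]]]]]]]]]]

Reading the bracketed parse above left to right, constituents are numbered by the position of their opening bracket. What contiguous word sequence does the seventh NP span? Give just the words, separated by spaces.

their premise before an empty clever result

Opening `[NP` markers occur at word positions 1, 4, 4, 9, 12, 15, 19, 22; the seventh of these opens the constituent [NP their premise before an empty clever result].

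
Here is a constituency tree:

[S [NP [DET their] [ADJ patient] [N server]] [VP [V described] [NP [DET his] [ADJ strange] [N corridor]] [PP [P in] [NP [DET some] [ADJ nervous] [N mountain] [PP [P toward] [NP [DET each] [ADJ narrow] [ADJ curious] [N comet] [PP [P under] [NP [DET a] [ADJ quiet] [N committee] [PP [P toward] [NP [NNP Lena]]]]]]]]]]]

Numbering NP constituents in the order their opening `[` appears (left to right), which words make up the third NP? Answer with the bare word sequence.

some nervous mountain toward each narrow curious comet under a quiet committee toward Lena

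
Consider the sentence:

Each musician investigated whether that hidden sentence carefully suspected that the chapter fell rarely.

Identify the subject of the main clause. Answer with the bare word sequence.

each musician

"each musician" is the NP that combines with the VP headed by "investigated" to form the main clause — the subject.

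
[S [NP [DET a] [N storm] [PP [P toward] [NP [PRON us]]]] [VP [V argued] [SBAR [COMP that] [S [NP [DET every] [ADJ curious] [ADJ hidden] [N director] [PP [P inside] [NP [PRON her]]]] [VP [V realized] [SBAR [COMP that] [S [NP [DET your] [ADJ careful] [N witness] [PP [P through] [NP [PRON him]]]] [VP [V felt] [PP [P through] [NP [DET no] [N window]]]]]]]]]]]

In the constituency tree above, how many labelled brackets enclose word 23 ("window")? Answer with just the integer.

11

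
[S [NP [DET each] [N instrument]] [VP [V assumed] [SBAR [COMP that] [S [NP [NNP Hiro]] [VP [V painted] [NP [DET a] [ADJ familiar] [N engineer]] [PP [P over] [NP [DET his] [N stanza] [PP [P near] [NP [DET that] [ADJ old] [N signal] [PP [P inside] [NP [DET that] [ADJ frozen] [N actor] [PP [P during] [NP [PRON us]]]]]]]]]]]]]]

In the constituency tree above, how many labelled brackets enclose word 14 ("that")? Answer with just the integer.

10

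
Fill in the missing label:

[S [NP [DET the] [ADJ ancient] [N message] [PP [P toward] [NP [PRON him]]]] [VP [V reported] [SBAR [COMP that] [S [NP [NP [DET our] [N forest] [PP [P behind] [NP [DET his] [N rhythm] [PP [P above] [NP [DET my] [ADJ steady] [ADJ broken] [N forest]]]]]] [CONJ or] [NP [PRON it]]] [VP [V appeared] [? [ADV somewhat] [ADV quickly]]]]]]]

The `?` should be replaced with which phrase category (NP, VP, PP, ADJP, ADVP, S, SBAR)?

ADVP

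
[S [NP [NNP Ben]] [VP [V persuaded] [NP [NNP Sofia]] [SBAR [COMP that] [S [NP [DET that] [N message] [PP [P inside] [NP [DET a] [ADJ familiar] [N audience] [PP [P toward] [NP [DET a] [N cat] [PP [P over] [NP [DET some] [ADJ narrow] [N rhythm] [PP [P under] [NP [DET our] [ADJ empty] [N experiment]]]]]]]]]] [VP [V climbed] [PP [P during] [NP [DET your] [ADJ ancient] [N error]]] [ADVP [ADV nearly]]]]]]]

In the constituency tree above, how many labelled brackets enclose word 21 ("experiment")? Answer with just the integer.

14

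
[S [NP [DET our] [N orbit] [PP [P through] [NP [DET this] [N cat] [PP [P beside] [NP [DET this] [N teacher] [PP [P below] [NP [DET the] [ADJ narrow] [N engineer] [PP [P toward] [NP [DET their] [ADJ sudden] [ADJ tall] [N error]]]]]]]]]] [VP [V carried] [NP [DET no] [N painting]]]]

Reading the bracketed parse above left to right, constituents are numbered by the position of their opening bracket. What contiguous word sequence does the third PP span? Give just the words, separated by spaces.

In left-to-right order the PP constituents are "through this cat beside this teacher below the narrow engineer toward their sudden tall error"; "beside this teacher below the narrow engineer toward their sudden tall error"; "below the narrow engineer toward their sudden tall error"; "toward their sudden tall error". Number 3 is "below the narrow engineer toward their sudden tall error".

below the narrow engineer toward their sudden tall error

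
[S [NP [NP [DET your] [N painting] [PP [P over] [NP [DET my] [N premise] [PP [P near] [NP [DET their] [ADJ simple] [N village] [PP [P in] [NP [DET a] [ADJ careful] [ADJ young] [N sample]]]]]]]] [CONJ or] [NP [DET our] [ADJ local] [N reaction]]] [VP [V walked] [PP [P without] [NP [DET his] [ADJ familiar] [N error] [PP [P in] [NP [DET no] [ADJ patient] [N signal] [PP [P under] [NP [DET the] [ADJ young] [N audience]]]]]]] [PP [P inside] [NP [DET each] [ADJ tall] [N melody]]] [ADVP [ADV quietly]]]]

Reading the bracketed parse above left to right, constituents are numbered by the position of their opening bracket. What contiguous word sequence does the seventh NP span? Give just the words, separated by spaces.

The NP opening brackets appear, in order, over: "your painting over my premise near their simple village in a careful young sample or our local reaction"; "your painting over my premise near their simple village in a careful young sample"; "my premise near their simple village in a careful young sample"; "their simple village in a careful young sample"; "a careful young sample"; "our local reaction"; "his familiar error in no patient signal under the young audience"; "no patient signal under the young audience"; "the young audience"; "each tall melody". The seventh one spans "his familiar error in no patient signal under the young audience".

his familiar error in no patient signal under the young audience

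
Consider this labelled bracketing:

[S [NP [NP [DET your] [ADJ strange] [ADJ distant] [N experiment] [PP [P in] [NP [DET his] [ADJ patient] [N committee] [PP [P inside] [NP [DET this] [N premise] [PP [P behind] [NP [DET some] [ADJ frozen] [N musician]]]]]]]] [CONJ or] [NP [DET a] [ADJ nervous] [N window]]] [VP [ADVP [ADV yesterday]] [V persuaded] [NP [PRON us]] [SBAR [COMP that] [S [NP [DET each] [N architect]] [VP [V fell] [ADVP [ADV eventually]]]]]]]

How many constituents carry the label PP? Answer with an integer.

3

Scanning left to right, an opening `[PP` appears at word positions 5, 9, 12 — 3 in total.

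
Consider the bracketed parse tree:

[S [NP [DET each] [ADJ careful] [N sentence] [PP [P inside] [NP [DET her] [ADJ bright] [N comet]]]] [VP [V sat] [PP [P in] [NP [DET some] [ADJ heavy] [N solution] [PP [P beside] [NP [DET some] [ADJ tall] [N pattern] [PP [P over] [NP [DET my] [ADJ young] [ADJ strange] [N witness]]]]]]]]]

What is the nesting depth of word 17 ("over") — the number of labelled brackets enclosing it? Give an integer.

8

Counting open brackets not yet closed at "over": [S [VP [PP [NP [PP [NP [PP [P = 8.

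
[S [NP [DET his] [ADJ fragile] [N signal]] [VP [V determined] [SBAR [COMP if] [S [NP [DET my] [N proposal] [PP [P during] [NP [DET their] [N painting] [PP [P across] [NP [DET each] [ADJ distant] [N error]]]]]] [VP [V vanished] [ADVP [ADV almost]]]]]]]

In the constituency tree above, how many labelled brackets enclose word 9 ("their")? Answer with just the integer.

The word sits inside DET, which is inside NP, inside PP, inside NP, inside S, inside SBAR, inside VP, inside S — 8 brackets in all.

8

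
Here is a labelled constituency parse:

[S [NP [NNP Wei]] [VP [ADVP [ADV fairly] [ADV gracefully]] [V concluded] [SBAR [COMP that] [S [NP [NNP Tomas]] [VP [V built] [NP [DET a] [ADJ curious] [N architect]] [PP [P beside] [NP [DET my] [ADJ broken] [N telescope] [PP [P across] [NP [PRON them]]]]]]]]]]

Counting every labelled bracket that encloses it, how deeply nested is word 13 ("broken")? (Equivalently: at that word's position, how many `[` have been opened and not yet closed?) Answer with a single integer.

8

The word sits inside ADJ, which is inside NP, inside PP, inside VP, inside S, inside SBAR, inside VP, inside S — 8 brackets in all.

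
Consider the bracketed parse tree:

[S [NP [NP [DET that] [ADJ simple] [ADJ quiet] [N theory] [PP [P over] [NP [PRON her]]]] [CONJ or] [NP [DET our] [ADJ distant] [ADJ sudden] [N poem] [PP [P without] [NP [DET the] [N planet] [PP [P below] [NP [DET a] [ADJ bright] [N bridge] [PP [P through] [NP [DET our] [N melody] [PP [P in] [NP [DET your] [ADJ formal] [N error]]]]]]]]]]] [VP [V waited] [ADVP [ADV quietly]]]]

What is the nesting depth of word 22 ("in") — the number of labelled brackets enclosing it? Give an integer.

11

Path from the root down to the word: S → NP → NP → PP → NP → PP → NP → PP → NP → PP → P. That is 11 enclosing brackets.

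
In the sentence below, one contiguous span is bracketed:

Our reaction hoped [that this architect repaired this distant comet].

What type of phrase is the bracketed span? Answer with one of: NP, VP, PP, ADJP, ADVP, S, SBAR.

SBAR

The span is built around the complementizer "that" — a subordinate clause (SBAR).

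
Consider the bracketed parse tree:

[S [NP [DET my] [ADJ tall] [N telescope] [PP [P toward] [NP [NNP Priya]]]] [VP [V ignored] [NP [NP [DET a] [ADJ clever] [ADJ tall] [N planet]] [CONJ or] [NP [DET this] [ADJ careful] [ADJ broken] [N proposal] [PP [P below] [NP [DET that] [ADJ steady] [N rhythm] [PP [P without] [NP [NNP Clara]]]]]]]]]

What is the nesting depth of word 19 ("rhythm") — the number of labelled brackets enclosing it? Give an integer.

7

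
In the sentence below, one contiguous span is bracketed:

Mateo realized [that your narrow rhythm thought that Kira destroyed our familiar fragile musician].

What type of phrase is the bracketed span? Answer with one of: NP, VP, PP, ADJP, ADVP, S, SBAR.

SBAR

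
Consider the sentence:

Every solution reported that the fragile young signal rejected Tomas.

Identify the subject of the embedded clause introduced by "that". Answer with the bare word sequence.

the fragile young signal

The subject of the embedded clause introduced by "that" is the NP immediately before the verb "rejected": "the fragile young signal".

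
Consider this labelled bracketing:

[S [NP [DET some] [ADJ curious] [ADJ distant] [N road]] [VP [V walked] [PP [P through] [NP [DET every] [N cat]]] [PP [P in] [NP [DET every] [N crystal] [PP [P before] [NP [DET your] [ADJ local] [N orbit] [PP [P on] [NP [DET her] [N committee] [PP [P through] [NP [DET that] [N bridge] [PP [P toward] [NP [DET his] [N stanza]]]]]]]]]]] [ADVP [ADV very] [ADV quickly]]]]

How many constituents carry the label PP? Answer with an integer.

6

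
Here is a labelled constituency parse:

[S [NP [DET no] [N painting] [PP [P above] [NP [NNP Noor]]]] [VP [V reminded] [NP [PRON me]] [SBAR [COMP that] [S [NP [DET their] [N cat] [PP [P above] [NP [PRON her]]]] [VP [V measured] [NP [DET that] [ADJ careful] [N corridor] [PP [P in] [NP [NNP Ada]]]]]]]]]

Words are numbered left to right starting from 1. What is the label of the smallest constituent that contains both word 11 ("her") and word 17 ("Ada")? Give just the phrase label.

S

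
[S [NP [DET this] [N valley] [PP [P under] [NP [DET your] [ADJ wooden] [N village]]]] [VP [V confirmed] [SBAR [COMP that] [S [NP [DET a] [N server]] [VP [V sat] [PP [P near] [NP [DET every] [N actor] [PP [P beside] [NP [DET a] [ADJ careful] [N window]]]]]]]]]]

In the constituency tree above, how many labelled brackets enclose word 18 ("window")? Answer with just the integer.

10

The word sits inside N, which is inside NP, inside PP, inside NP, inside PP, inside VP, inside S, inside SBAR, inside VP, inside S — 10 brackets in all.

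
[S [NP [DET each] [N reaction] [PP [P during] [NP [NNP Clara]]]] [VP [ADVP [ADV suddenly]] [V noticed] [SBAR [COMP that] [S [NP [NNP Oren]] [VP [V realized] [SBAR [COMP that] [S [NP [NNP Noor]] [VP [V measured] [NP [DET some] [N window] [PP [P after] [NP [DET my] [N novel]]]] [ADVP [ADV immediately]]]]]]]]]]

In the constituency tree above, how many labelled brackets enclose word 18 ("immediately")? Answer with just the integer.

The word sits inside ADV, which is inside ADVP, inside VP, inside S, inside SBAR, inside VP, inside S, inside SBAR, inside VP, inside S — 10 brackets in all.

10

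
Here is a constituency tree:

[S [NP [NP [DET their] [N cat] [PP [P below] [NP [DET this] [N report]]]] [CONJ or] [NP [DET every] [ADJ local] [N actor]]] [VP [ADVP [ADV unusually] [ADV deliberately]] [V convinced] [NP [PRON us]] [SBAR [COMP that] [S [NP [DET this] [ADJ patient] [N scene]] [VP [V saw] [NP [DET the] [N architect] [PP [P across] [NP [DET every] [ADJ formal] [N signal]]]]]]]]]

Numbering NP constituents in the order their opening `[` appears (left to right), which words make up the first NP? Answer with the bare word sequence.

Opening `[NP` markers occur at word positions 1, 1, 4, 7, 13, 15, 19, 22; the first of these opens the constituent [NP their cat below this report or every local actor].

their cat below this report or every local actor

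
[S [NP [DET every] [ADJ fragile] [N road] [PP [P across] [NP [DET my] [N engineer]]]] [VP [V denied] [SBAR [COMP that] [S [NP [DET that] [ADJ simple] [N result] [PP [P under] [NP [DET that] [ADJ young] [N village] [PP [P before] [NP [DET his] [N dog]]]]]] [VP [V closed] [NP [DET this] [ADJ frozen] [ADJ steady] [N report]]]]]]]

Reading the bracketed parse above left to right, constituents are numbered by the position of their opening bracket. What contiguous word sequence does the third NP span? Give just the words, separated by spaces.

that simple result under that young village before his dog

In left-to-right order the NP constituents are "every fragile road across my engineer"; "my engineer"; "that simple result under that young village before his dog"; "that young village before his dog"; "his dog"; "this frozen steady report". Number 3 is "that simple result under that young village before his dog".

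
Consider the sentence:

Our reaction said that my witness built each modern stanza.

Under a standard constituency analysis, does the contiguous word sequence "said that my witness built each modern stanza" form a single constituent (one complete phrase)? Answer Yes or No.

"said that my witness built each modern stanza" is exactly the verb phrase [VP said that my witness built each modern stanza], a complete constituent.

Yes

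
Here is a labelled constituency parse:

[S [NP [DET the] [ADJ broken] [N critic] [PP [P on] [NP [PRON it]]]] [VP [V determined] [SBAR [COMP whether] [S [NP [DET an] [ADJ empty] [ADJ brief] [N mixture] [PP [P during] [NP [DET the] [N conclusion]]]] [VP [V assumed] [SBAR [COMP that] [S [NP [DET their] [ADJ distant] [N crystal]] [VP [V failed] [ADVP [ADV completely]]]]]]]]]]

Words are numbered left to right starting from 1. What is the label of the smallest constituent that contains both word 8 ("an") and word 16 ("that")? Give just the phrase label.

S

Word 8 lies under S → VP → SBAR → S → NP → DET; word 16 lies under S → VP → SBAR → S → VP → SBAR → COMP. The lowest shared node is the S.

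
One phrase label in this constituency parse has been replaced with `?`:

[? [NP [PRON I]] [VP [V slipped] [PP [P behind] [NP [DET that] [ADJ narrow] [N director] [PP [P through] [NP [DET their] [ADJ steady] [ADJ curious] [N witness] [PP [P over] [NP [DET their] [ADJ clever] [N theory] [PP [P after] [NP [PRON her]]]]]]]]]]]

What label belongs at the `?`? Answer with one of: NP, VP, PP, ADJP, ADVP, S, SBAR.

S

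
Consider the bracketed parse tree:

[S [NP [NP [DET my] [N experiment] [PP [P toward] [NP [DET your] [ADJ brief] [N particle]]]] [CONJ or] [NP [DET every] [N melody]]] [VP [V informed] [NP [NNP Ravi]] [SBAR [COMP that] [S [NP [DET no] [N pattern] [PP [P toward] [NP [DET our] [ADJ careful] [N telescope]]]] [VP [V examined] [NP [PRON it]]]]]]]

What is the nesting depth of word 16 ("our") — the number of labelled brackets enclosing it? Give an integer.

Path from the root down to the word: S → VP → SBAR → S → NP → PP → NP → DET. That is 8 enclosing brackets.

8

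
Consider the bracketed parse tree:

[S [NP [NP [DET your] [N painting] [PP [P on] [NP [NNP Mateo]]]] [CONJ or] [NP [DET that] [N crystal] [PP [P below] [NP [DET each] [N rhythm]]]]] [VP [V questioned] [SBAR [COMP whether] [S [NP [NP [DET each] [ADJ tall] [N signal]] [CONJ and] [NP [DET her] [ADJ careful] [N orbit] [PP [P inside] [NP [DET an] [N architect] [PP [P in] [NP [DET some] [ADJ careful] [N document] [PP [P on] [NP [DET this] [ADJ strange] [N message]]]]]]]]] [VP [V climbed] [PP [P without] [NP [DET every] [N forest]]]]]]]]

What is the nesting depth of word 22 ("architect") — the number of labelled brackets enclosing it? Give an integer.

9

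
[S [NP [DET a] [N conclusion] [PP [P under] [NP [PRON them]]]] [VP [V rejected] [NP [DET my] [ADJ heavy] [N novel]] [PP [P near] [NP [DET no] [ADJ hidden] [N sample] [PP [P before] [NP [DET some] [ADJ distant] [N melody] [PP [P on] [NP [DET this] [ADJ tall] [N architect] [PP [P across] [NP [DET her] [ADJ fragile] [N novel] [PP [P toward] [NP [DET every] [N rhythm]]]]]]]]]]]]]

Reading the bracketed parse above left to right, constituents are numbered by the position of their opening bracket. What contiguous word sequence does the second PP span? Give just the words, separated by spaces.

near no hidden sample before some distant melody on this tall architect across her fragile novel toward every rhythm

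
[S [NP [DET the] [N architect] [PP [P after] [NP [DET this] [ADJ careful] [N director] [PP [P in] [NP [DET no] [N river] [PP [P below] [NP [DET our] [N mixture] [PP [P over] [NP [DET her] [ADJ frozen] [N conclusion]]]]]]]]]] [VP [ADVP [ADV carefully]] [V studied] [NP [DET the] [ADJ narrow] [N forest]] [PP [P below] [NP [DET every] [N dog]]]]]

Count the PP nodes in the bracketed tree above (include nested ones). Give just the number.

Scanning left to right, an opening `[PP` appears at word positions 3, 7, 10, 13, 22 — 5 in total.

5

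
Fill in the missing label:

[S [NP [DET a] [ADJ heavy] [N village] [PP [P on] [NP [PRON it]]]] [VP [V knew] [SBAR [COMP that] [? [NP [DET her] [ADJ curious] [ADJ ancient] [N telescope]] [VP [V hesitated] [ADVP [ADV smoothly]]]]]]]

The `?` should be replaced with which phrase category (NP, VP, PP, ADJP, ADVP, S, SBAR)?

S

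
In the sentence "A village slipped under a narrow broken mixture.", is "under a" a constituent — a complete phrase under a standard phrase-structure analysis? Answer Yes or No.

"under" belongs to the preposition "under" while "a" belongs to the noun phrase "a narrow broken mixture"; a span that runs across that boundary is not a single phrase.

No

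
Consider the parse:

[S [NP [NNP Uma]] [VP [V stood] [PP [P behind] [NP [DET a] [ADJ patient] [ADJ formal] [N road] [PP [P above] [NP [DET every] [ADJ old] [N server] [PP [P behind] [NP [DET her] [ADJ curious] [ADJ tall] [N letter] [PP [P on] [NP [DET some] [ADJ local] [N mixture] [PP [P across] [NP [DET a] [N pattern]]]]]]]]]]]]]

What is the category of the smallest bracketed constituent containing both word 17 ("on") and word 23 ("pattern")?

The smallest bracket enclosing both words is [PP on some local mixture across a pattern], so the label is PP.

PP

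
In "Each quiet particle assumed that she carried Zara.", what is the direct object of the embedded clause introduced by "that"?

Zara

The verb of the embedded clause introduced by "that" is "carried"; its direct object is the NP "Zara".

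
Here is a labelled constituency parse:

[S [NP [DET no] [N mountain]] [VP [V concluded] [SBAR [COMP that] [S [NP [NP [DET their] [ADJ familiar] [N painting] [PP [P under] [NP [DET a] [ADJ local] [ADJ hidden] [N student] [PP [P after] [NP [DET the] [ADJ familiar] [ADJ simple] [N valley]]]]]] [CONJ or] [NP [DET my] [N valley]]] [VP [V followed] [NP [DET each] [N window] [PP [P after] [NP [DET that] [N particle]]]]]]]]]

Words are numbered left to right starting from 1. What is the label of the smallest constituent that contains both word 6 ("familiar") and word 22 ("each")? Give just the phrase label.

S

Both words fall inside [S their familiar painting under a local hidden student after the familiar simple valley or my valley followed each window after that particle] (words 5–26), and no smaller constituent contains them both. Label: S.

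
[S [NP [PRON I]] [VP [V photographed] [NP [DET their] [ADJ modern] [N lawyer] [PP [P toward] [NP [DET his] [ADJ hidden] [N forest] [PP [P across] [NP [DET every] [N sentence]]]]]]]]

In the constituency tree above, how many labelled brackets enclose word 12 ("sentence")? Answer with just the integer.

The word sits inside N, which is inside NP, inside PP, inside NP, inside PP, inside NP, inside VP, inside S — 8 brackets in all.

8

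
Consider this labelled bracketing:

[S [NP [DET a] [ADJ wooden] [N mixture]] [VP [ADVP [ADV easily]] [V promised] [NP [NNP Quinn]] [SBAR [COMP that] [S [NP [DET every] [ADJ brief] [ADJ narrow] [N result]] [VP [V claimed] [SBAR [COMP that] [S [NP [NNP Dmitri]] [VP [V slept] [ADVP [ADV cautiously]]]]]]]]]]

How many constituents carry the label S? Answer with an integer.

The S constituents are: [S a wooden mixture easily promised Quinn that every brief narrow result claimed that Dmitri slept cautiously]; [S every brief narrow result claimed that Dmitri slept cautiously]; [S Dmitri slept cautiously]. Total: 3.

3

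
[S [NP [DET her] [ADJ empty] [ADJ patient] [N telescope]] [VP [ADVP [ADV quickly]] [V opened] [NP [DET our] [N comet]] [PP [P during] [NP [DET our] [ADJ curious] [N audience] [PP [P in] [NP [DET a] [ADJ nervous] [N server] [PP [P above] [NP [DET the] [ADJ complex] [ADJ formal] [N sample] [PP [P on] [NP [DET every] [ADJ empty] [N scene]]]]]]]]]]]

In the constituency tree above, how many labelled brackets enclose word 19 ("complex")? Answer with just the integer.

9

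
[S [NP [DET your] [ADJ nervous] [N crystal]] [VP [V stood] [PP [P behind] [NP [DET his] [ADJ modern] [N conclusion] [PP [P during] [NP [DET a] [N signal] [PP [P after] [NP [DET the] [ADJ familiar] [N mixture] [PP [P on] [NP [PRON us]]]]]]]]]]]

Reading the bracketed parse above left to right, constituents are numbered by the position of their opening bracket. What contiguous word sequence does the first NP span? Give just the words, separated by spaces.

Opening `[NP` markers occur at word positions 1, 6, 10, 13, 17; the first of these opens the constituent [NP your nervous crystal].

your nervous crystal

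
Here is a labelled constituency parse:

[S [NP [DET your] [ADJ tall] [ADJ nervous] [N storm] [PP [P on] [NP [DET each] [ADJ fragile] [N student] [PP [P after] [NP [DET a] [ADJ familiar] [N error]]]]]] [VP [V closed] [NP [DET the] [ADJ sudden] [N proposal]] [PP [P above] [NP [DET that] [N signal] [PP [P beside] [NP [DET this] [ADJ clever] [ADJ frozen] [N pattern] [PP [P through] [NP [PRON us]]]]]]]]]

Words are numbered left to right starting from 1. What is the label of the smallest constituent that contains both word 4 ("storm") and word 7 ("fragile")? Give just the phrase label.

NP

Both words fall inside [NP your tall nervous storm on each fragile student after a familiar error] (words 1–12), and no smaller constituent contains them both. Label: NP.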